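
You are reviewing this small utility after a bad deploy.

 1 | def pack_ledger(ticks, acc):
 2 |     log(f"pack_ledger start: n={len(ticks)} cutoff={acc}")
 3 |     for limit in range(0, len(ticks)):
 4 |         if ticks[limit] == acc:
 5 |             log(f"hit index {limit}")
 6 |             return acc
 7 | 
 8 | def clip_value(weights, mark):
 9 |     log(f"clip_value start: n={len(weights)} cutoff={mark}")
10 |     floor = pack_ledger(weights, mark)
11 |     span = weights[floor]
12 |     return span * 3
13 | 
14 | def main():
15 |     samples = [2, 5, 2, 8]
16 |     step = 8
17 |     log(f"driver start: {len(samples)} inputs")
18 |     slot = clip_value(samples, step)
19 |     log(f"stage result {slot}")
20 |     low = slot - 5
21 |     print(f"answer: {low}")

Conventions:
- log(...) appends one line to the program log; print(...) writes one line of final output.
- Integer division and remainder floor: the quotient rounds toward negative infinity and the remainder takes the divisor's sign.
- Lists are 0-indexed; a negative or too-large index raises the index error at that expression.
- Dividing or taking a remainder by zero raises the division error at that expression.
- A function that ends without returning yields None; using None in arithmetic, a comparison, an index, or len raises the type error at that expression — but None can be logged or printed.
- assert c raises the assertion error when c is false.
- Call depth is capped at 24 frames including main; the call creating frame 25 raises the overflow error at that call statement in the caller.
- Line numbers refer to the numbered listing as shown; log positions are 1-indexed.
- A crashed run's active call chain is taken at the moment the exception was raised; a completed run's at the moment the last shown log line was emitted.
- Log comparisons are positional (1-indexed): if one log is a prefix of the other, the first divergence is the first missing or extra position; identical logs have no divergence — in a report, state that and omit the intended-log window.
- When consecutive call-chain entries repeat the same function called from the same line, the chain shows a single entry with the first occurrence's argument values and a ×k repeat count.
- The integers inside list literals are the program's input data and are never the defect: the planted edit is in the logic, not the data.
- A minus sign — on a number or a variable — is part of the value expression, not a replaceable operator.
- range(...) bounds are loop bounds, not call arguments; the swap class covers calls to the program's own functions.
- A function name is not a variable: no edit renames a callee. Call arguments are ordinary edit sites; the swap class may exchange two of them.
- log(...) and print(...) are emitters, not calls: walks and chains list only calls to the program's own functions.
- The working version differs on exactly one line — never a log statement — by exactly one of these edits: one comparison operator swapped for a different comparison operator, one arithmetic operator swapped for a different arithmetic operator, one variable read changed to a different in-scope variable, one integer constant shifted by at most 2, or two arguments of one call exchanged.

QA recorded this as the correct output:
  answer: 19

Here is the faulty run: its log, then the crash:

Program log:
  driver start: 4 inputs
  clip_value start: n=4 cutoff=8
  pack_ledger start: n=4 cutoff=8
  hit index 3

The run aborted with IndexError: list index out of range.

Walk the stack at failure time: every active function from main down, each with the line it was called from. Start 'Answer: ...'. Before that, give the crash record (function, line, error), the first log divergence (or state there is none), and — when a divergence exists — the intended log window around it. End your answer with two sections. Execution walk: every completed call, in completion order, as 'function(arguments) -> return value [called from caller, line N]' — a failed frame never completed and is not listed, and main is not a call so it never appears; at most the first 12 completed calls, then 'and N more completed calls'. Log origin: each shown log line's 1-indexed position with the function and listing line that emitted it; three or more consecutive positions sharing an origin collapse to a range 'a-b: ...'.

Answer: main -> clip_value (called at line 18).
Key fact: After 4 matching log lines the faulty run goes silent, while the working version continues with 'stage result 24'.
Crash: clip_value, line 11, IndexError.
First divergence: position 5; the shown log stops at 4 lines while the working version next logs 'stage result 24'.
Intended log window:
  3: pack_ledger start: n=4 cutoff=8
  4: hit index 3
  5: stage result 24
Execution walk:
  pack_ledger([2, 5, 2, 8], 8) -> 8  [called from clip_value, line 10]
Log origins:
  1: logged in main at line 17
  2: logged in clip_value at line 9
  3: logged in pack_ledger at line 2
  4: logged in pack_ledger at line 5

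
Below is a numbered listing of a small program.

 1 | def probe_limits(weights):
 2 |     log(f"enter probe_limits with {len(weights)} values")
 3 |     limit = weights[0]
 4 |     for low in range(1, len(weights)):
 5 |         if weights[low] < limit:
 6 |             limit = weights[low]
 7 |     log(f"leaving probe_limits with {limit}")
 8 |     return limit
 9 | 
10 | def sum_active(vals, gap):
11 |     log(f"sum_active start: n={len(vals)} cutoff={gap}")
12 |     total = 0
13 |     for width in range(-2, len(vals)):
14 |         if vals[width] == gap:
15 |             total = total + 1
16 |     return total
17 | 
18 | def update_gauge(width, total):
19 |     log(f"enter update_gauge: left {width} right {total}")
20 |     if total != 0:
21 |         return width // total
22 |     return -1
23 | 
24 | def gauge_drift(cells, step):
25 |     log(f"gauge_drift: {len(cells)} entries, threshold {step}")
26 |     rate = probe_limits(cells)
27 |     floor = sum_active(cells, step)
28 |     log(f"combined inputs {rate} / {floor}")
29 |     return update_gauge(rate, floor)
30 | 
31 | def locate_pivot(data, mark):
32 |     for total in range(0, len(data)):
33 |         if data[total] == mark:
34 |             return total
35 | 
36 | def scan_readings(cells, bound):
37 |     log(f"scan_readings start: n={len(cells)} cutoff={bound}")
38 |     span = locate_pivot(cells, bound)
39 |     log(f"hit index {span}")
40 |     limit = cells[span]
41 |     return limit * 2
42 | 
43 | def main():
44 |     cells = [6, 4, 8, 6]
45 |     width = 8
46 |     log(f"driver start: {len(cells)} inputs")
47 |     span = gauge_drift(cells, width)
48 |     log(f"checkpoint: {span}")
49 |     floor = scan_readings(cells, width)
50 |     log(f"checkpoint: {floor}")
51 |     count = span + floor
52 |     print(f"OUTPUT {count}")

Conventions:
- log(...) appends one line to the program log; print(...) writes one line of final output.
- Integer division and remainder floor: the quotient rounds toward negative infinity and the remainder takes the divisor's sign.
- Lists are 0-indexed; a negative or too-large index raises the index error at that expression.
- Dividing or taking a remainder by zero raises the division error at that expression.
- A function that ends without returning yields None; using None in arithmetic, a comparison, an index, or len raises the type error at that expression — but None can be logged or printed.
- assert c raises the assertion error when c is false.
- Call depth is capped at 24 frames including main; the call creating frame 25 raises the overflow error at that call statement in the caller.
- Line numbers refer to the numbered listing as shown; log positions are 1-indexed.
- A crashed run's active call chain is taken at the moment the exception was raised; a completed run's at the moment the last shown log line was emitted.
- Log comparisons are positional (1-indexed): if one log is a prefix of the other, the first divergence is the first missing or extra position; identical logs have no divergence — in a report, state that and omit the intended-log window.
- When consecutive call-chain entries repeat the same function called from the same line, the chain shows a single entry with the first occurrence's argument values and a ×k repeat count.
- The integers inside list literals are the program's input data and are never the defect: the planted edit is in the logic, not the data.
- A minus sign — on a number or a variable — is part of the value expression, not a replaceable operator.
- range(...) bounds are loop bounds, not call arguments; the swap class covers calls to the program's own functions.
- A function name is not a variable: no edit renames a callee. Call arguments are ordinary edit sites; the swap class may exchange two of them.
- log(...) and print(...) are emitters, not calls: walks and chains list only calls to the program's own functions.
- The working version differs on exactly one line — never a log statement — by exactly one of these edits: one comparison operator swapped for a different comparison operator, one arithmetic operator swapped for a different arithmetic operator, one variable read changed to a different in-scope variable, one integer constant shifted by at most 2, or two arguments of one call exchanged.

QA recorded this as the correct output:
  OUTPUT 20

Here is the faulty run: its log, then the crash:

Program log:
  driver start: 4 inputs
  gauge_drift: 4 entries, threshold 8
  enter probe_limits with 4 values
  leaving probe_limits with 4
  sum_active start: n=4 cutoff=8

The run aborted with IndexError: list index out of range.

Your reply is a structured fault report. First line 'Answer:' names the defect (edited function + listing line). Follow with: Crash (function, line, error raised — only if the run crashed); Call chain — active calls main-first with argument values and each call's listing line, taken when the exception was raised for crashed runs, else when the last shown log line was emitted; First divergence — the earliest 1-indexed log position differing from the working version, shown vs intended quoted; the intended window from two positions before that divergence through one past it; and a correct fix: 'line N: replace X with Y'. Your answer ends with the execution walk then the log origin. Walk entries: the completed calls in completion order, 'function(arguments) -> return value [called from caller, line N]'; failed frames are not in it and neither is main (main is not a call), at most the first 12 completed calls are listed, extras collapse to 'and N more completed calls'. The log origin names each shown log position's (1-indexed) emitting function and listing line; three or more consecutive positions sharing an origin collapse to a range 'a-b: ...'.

Answer: the defect is in sum_active at line 13.
The tell: The shown log is a 5-line prefix of the intended one, whose next entry is 'combined inputs 4 / 1'.
Crash: sum_active, line 14, IndexError.
Call chain: main -> gauge_drift([6, 4, 8, 6], 8) (called at line 47) -> sum_active([6, 4, 8, 6], 8) (called at line 27).
First divergence: position 6 (shown log ended at 5 lines; the working version continues: 'combined inputs 4 / 1').
Intended log window:
  4: leaving probe_limits with 4
  5: sum_active start: n=4 cutoff=8
  6: combined inputs 4 / 1
  7: enter update_gauge: left 4 right 1
Execution walk:
  probe_limits([6, 4, 8, 6]) -> 4  [called from gauge_drift, line 26]
Origin of each log line:
  1: from main, line 46
  2: from gauge_drift, line 25
  3: from probe_limits, line 2
  4: from probe_limits, line 7
  5: from sum_active, line 11
A correct fix: line 13: replace `-2` with `0`.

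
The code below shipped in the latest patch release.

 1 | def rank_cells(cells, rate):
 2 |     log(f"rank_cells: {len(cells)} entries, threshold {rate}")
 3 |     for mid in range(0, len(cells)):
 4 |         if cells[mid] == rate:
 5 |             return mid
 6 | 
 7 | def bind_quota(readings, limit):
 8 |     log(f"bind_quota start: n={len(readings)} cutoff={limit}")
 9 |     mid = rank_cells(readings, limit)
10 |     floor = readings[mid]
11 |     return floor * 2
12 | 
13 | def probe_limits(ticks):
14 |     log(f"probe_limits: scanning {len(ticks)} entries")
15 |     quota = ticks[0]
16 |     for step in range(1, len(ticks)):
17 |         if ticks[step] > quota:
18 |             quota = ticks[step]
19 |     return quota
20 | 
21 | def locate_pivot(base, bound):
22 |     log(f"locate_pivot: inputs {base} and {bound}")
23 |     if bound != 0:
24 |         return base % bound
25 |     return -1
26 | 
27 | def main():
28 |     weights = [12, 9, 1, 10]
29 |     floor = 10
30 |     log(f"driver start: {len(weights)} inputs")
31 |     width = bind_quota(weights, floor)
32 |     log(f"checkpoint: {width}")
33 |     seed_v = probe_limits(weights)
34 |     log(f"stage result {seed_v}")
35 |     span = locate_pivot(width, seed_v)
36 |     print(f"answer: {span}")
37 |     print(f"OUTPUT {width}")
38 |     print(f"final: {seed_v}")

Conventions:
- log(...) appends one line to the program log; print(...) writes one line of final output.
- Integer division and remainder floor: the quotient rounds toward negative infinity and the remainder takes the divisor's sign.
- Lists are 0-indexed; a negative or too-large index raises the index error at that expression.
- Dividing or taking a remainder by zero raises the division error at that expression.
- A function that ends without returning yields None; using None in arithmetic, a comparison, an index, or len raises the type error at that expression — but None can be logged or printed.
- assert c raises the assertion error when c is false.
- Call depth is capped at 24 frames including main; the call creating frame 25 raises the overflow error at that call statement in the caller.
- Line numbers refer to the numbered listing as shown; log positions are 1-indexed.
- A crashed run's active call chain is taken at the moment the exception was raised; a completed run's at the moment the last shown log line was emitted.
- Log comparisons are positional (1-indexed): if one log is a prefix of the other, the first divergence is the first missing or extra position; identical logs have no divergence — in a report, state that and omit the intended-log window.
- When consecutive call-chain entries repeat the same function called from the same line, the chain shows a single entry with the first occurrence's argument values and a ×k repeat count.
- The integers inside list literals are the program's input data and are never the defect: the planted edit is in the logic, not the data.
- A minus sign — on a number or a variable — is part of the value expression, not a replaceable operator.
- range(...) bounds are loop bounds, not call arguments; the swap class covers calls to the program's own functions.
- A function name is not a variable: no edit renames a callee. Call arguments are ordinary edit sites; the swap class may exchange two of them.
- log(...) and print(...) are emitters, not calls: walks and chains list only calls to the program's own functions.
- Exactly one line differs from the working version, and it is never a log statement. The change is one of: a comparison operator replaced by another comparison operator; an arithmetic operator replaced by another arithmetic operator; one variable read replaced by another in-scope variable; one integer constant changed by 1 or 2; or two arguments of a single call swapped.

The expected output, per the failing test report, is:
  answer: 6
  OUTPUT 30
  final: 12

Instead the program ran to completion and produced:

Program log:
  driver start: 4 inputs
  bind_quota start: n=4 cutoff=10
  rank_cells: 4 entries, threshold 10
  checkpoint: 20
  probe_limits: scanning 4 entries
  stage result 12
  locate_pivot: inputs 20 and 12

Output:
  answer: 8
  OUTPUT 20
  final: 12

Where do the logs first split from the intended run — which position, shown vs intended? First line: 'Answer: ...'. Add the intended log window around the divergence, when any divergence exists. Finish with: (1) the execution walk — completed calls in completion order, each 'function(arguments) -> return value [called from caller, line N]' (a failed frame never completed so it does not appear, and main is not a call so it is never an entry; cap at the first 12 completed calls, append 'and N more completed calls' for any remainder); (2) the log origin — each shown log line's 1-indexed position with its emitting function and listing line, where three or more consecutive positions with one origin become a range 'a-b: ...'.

Answer: position 4 — the shown line 'checkpoint: 20' should read 'checkpoint: 30'.
Intended log window:
  2: bind_quota start: n=4 cutoff=10
  3: rank_cells: 4 entries, threshold 10
  4: checkpoint: 30
  5: probe_limits: scanning 4 entries
Execution walk:
  rank_cells([12, 9, 1, 10], 10) -> 3  [called from bind_quota, line 9]
  bind_quota([12, 9, 1, 10], 10) -> 20  [called from main, line 31]
  probe_limits([12, 9, 1, 10]) -> 12  [called from main, line 33]
  locate_pivot(20, 12) -> 8  [called from main, line 35]
Origin of each log line:
  1: logged in main at line 30
  2: logged in bind_quota at line 8
  3: logged in rank_cells at line 2
  4: logged in main at line 32
  5: logged in probe_limits at line 14
  6: logged in main at line 34
  7: logged in locate_pivot at line 22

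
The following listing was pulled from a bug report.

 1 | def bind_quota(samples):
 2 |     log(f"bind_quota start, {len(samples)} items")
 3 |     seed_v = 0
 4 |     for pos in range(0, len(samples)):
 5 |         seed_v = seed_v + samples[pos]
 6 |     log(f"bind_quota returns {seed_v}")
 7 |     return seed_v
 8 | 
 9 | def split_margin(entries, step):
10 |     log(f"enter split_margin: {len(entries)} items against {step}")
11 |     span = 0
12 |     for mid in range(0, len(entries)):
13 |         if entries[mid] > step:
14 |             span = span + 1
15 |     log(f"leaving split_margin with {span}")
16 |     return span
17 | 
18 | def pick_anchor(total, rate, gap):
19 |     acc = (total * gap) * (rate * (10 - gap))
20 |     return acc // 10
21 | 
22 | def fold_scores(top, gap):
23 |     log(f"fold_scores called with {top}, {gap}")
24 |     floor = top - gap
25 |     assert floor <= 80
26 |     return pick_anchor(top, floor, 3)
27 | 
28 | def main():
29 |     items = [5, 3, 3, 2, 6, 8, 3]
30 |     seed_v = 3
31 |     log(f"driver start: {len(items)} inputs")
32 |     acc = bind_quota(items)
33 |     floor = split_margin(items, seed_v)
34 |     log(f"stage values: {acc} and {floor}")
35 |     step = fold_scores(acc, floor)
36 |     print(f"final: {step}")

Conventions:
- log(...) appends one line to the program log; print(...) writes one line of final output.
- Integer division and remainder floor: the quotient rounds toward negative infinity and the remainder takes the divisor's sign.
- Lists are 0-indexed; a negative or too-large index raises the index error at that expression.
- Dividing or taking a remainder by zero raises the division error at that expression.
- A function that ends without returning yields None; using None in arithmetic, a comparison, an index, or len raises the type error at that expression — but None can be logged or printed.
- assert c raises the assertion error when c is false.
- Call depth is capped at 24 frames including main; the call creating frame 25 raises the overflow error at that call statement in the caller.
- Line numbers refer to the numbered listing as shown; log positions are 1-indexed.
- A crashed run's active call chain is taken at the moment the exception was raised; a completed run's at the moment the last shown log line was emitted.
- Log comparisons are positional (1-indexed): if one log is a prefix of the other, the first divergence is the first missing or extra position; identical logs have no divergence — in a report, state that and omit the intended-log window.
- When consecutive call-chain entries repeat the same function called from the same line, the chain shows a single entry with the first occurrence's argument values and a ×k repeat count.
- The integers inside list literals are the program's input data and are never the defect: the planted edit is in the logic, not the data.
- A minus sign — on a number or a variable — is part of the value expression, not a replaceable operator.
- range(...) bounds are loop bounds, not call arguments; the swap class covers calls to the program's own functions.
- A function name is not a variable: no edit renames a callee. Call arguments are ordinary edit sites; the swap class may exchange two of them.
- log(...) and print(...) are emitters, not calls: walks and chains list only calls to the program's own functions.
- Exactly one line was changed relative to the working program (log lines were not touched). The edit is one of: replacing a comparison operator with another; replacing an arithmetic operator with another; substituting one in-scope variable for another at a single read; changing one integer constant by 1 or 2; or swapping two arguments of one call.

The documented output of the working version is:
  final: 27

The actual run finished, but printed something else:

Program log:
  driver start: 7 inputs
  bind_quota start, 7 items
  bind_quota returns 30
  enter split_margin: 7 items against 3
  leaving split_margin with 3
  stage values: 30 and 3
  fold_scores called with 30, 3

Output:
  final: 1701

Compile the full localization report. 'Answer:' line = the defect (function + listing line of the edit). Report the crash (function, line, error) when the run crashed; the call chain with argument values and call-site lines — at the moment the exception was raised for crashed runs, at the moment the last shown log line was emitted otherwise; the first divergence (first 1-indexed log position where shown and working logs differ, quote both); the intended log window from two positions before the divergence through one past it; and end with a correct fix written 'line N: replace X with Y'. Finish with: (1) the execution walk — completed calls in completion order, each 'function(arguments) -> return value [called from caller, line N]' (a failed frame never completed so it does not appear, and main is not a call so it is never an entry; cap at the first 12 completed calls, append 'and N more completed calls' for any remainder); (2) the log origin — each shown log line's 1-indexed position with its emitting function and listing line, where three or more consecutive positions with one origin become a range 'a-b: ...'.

Answer: the defect is in pick_anchor at line 19.
Key observation: No log line changed; the fault shows up purely in the output.
Call chain: main -> fold_scores(30, 3) (called at line 35).
First divergence: none — the logs agree in full.
Execution walk:
  bind_quota([5, 3, 3, 2, 6, 8, 3]) -> 30  [called from main, line 32]
  split_margin([5, 3, 3, 2, 6, 8, 3], 3) -> 3  [called from main, line 33]
  pick_anchor(30, 27, 3) -> 1701  [called from fold_scores, line 26]
  fold_scores(30, 3) -> 1701  [called from main, line 35]
Origin of each log line:
  1: from main, line 31
  2: from bind_quota, line 2
  3: from bind_quota, line 6
  4: from split_margin, line 10
  5: from split_margin, line 15
  6: from main, line 34
  7: from fold_scores, line 23
A correct fix: line 19: replace `(total * gap) * (rate * (10 - gap))` with `(total * gap) + (rate * (10 - gap))`.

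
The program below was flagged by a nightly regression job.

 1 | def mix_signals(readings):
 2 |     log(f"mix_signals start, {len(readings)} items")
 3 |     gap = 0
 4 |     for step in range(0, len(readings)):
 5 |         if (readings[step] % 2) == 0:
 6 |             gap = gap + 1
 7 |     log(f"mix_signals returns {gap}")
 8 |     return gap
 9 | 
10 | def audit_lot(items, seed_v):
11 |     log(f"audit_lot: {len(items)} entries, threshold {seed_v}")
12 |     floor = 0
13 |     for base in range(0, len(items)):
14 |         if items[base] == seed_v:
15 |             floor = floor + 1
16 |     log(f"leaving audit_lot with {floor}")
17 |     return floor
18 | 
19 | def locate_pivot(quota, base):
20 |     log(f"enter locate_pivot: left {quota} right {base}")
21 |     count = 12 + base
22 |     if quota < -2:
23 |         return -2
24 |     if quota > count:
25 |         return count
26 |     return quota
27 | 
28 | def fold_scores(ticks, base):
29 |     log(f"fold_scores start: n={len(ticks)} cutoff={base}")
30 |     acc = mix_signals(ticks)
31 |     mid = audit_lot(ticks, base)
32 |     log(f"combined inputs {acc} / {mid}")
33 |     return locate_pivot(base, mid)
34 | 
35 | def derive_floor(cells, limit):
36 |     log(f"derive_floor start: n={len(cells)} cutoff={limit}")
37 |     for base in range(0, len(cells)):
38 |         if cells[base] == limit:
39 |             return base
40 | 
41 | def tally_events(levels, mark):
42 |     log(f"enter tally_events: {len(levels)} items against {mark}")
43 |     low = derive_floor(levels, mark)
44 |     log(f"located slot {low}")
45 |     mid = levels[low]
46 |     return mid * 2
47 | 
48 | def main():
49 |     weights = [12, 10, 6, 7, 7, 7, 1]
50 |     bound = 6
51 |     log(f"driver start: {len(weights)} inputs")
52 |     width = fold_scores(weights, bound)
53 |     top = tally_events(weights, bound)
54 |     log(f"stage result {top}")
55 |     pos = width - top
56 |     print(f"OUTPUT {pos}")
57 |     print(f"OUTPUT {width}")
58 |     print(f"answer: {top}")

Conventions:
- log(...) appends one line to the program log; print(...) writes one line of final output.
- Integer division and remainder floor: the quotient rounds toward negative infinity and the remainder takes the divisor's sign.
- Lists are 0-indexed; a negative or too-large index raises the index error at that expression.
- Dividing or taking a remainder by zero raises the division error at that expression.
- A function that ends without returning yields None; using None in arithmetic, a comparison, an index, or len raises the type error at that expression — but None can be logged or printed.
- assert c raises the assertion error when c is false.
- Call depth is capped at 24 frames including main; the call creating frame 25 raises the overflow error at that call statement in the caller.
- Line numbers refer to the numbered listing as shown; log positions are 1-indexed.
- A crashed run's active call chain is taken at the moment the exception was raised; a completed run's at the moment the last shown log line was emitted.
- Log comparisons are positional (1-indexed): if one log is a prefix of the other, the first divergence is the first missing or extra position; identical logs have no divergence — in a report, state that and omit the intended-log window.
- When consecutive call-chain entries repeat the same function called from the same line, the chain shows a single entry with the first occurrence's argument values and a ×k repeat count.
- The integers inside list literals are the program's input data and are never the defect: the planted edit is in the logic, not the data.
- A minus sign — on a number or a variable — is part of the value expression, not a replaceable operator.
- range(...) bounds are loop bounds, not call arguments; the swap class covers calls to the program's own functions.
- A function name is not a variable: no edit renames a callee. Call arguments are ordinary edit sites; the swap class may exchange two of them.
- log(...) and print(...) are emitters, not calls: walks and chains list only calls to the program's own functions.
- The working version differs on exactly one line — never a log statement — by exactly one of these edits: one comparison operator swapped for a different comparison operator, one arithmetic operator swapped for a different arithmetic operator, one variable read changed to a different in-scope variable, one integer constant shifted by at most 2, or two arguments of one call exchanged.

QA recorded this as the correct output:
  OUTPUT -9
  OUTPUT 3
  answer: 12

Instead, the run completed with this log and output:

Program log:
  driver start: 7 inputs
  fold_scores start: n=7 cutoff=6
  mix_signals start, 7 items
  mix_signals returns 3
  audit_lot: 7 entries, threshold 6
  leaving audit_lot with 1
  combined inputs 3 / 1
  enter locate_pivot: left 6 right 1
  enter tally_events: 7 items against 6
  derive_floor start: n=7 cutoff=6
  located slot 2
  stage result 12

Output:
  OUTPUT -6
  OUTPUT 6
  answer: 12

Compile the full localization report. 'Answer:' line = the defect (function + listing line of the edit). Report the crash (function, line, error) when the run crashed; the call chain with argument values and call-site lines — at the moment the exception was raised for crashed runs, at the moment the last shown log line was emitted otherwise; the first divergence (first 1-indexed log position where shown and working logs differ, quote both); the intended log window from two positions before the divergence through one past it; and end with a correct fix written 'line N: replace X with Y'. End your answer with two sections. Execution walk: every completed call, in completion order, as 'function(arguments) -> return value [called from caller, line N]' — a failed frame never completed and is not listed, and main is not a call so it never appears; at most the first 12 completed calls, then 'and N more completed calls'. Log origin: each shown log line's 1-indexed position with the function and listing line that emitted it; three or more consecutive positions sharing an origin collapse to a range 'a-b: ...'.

Answer: the defect is in fold_scores at line 33.
Key fact: At log position 8 the runs split — shown 'enter locate_pivot: left 6 right 1', but the working version logs 'enter locate_pivot: left 3 right 1'.
Call chain: main.
First divergence: at position 8 the run shows 'enter locate_pivot: left 6 right 1' where the working version logs 'enter locate_pivot: left 3 right 1'.
Intended log window:
  6: leaving audit_lot with 1
  7: combined inputs 3 / 1
  8: enter locate_pivot: left 3 right 1
  9: enter tally_events: 7 items against 6
Execution walk:
  mix_signals([12, 10, 6, 7, 7, 7, 1]) -> 3  [called from fold_scores, line 30]
  audit_lot([12, 10, 6, 7, 7, 7, 1], 6) -> 1  [called from fold_scores, line 31]
  locate_pivot(6, 1) -> 6  [called from fold_scores, line 33]
  fold_scores([12, 10, 6, 7, 7, 7, 1], 6) -> 6  [called from main, line 52]
  derive_floor([12, 10, 6, 7, 7, 7, 1], 6) -> 2  [called from tally_events, line 43]
  tally_events([12, 10, 6, 7, 7, 7, 1], 6) -> 12  [called from main, line 53]
Log origin:
  1 — main, line 51
  2 — fold_scores, line 29
  3 — mix_signals, line 2
  4 — mix_signals, line 7
  5 — audit_lot, line 11
  6 — audit_lot, line 16
  7 — fold_scores, line 32
  8 — locate_pivot, line 20
  9 — tally_events, line 42
  10 — derive_floor, line 36
  11 — tally_events, line 44
  12 — main, line 54
A correct fix: line 33: replace `base` with `acc`.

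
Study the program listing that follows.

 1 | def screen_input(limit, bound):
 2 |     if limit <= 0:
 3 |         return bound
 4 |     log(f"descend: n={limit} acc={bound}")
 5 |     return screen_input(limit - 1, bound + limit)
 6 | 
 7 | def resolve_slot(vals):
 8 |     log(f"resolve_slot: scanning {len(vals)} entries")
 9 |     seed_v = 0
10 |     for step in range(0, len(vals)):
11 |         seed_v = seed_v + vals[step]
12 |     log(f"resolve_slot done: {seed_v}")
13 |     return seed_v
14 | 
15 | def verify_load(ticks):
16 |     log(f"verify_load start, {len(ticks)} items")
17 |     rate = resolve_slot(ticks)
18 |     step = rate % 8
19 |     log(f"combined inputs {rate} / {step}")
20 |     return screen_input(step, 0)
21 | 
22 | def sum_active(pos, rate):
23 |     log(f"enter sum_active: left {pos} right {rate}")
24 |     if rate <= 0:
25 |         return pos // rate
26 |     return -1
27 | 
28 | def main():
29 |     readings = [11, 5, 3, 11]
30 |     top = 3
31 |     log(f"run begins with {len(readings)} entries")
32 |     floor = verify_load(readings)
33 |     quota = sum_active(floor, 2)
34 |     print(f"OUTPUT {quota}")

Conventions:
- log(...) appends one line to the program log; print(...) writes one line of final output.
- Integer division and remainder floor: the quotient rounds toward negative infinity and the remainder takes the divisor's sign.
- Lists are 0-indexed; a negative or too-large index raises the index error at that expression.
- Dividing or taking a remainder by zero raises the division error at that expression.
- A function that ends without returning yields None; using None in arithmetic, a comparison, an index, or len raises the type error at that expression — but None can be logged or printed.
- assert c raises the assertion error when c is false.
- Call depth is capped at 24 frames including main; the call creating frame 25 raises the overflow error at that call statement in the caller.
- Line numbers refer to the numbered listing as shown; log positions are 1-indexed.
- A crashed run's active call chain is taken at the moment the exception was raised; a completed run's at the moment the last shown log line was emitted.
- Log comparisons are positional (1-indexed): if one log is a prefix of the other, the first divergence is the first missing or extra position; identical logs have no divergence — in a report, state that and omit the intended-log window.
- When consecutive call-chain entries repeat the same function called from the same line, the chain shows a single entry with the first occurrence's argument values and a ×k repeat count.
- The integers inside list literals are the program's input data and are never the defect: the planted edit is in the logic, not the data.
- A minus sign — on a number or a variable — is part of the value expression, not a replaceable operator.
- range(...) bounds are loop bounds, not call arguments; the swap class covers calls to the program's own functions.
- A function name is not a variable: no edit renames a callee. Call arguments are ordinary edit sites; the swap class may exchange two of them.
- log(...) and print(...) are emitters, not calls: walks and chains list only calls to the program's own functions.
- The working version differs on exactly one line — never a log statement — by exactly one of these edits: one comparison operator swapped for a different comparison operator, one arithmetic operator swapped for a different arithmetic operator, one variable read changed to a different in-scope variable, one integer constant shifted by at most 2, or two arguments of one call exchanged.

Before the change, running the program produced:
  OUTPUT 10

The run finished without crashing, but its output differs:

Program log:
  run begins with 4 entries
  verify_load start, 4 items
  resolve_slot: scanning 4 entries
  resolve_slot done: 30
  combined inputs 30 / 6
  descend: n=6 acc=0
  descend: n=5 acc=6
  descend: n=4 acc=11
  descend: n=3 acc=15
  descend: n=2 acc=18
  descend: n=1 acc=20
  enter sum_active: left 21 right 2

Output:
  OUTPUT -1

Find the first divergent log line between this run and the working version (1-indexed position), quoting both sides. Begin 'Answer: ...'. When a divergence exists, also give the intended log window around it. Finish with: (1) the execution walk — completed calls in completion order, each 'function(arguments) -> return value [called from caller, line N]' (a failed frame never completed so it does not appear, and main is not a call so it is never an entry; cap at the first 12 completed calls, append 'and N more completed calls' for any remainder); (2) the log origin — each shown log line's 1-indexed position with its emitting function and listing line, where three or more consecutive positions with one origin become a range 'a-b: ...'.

Answer: none — the logs agree in full.
Execution walk:
  resolve_slot([11, 5, 3, 11]) -> 30  [called from verify_load, line 17]
  screen_input(0, 21) -> 21  [called from screen_input, line 5]
  screen_input(1, 20) -> 21  [called from screen_input, line 5]
  screen_input(2, 18) -> 21  [called from screen_input, line 5]
  screen_input(3, 15) -> 21  [called from screen_input, line 5]
  screen_input(4, 11) -> 21  [called from screen_input, line 5]
  screen_input(5, 6) -> 21  [called from screen_input, line 5]
  screen_input(6, 0) -> 21  [called from verify_load, line 20]
  verify_load([11, 5, 3, 11]) -> 21  [called from main, line 32]
  sum_active(21, 2) -> -1  [called from main, line 33]
Log origins:
  1: logged in main at line 31
  2: logged in verify_load at line 16
  3: logged in resolve_slot at line 8
  4: logged in resolve_slot at line 12
  5: logged in verify_load at line 19
  6-11: logged in screen_input at line 4
  12: logged in sum_active at line 23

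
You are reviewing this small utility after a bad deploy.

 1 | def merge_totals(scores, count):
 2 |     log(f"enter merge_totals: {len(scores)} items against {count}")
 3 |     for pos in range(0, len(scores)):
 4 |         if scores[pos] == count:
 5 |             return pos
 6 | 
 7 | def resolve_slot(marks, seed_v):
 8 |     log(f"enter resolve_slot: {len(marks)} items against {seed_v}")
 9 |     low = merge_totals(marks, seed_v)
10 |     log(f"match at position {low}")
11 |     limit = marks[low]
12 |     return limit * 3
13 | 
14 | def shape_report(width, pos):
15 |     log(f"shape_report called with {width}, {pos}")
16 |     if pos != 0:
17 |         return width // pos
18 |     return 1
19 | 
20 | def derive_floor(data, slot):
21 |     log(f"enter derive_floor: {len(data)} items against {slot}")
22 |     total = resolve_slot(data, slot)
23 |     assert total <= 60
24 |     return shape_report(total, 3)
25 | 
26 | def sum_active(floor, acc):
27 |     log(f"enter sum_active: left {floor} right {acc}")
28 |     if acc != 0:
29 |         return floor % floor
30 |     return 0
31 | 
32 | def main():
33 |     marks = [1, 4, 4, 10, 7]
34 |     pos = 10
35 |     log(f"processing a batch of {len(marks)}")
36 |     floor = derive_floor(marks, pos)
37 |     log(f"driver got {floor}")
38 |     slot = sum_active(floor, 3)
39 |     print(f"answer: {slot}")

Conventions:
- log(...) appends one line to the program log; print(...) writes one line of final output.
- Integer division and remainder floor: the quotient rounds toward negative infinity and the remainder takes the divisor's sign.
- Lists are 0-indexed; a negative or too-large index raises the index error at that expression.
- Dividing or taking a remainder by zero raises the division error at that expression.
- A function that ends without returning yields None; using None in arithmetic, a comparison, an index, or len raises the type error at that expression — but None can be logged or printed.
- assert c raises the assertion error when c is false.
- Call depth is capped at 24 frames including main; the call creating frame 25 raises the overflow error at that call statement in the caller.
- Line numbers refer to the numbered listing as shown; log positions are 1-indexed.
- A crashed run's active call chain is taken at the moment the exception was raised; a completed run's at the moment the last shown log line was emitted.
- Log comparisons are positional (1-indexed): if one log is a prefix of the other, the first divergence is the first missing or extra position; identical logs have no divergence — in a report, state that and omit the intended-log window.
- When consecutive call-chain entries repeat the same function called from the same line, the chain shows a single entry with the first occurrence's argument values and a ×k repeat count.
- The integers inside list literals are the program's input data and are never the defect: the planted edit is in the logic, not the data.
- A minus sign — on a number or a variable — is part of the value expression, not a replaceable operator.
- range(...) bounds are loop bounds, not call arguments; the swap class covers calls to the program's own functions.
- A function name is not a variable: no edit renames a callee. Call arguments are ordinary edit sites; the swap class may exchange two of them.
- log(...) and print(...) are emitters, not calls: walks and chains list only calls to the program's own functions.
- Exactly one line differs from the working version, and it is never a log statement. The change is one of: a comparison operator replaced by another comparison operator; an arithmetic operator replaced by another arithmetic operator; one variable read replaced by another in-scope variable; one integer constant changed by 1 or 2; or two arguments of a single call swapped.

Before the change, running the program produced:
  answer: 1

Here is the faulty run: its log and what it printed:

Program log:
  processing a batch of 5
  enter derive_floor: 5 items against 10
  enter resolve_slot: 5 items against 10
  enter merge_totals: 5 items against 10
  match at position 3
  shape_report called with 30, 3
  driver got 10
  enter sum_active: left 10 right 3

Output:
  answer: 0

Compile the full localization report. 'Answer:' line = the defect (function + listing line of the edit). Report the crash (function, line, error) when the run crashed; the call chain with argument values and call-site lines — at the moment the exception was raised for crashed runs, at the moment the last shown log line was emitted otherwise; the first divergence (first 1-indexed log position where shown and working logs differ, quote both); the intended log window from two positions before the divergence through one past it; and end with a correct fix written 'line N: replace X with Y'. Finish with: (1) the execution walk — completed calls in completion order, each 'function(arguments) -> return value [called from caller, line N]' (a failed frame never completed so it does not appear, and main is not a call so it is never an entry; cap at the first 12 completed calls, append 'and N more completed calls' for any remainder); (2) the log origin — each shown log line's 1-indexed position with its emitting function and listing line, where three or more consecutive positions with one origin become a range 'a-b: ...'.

Answer: the defect is in sum_active at line 29.
The tell: Nothing in the log betrays the bug — only the output does.
Call chain: main -> sum_active(10, 3) (called at line 38).
First divergence: none (the log streams are identical).
Execution walk:
  merge_totals([1, 4, 4, 10, 7], 10) -> 3  [called from resolve_slot, line 9]
  resolve_slot([1, 4, 4, 10, 7], 10) -> 30  [called from derive_floor, line 22]
  shape_report(30, 3) -> 10  [called from derive_floor, line 24]
  derive_floor([1, 4, 4, 10, 7], 10) -> 10  [called from main, line 36]
  sum_active(10, 3) -> 0  [called from main, line 38]
Log line origins:
  1 — main, line 35
  2 — derive_floor, line 21
  3 — resolve_slot, line 8
  4 — merge_totals, line 2
  5 — resolve_slot, line 10
  6 — shape_report, line 15
  7 — main, line 37
  8 — sum_active, line 27
A correct fix: line 29: replace `floor % floor` with `floor % acc`.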